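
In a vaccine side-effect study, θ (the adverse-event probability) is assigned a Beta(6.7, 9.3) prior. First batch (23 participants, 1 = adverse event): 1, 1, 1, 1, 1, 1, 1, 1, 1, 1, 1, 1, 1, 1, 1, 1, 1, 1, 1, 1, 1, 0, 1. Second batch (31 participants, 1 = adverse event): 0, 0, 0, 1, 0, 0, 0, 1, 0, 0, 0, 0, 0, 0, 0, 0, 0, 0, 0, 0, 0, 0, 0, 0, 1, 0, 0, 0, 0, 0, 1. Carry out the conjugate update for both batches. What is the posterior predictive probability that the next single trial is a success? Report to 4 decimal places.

0.4671

The Beta prior is conjugate to a Binomial/Bernoulli likelihood; the update adds successes to α and failures to β.
After batch 1: Beta(6.7+22, 9.3+1) = Beta(28.7, 10.3).
After batch 2: Beta(28.7+4, 10.3+27) = Beta(32.7, 37.3).
For a single future Bernoulli trial, P(success | data) = α/(α+β) = 0.4671.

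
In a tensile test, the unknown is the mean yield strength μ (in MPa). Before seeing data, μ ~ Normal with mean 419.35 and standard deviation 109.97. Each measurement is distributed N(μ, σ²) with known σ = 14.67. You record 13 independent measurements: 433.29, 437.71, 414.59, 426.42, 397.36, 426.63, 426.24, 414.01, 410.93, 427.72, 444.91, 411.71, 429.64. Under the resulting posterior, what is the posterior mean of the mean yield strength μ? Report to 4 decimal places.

For Normal data with known variance σ², a Normal(μ₀, σ₀²) prior on μ is conjugate. Posterior precision = 1/σ₀² + n/σ²; posterior mean is the precision-weighted average of μ₀ and x̄.
Σxᵢ = 433.29 + 437.71 + 414.59 + 426.42 + 397.36 + 426.63 + 426.24 + 414.01 + 410.93 + 427.72 + 444.91 + 411.71 + 429.64 = 5501.16, so n·x̄ = 5501.16.
σ₀² = 109.97² = 12093.4009, σ² = 14.67² = 215.2089; σ² + n·σ₀² = 215.2089 + 13·12093.4009 = 157429.4206.
Posterior mean = (μ₀/σ₀² + n·x̄/σ²)/(1/σ₀² + n/σ²) = (σ²·μ₀ + σ₀²·n·x̄)/(σ² + n·σ₀²) = (215.2089·419.35 + 12093.4009·5501.16)/157429.4206 = 66617981.147259/157429.4206 = 423.1609.

423.1609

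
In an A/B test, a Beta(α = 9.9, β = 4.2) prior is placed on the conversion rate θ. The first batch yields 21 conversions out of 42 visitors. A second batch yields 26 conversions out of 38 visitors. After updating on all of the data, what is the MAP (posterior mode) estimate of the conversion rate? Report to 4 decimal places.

0.6069

The Beta prior is conjugate to a Binomial/Bernoulli likelihood; the update adds successes to α and failures to β.
After batch 1: Beta(9.9+21, 4.2+21) = Beta(30.9, 25.2).
After batch 2: Beta(30.9+26, 25.2+12) = Beta(56.9, 37.2).
Mode of Beta(a,b) for a,b>1 is (a−1)/(a+b−2) = 55.9/92.1 = 0.6069.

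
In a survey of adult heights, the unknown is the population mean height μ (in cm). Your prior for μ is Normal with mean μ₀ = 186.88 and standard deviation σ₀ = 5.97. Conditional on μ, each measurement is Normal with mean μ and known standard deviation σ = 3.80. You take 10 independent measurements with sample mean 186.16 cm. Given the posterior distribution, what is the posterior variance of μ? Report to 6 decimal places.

For Normal data with known variance σ², a Normal(μ₀, σ₀²) prior on μ is conjugate. Posterior precision = 1/σ₀² + n/σ²; posterior mean is the precision-weighted average of μ₀ and x̄.
σ₀² = 5.97² = 35.6409, σ² = 3.80² = 14.44; σ² + n·σ₀² = 14.44 + 10·35.6409 = 370.849.
Posterior precision = 1/σ₀² + n/σ² = 1/35.6409 + 10/14.44 = (σ² + n·σ₀²)/(σ₀²σ²) = 370.849/(35.6409·14.44); posterior variance σₙ² = σ₀²σ²/(σ² + n·σ₀²) = 35.6409·14.44/370.849 = 1.387774.

1.387774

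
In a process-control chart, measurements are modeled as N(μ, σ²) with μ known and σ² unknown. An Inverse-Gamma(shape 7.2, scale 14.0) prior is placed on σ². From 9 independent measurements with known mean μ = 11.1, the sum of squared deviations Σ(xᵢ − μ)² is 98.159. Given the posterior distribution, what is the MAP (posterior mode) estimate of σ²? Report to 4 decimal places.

With known mean μ and an Inverse-Gamma(α, β) prior on σ², the Normal likelihood is conjugate: posterior is Inv-Gamma(α + n/2, β + Σ(xᵢ−μ)²/2).
Posterior: Inv-Gamma(7.2 + 9/2, 14.0 + 98.159/2) = Inv-Gamma(11.70, 63.0795).
Mode = β/(α+1) = 63.0795/12.70 = 4.9669.

4.9669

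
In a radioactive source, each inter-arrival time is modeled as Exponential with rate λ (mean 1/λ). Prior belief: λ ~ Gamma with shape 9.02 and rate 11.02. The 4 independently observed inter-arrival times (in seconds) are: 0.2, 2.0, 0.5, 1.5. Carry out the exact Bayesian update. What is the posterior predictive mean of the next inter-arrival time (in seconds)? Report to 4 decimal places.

1.2662

With a Gamma(shape α, rate β) prior on the exponential rate λ, the posterior after n observations with total T = Σxᵢ is Gamma(α+n, β+T).
Sum of observations T = 4.2 seconds; n = 4.
Posterior: Gamma(9.02+4, 11.02+4.2) = Gamma(13.02, 15.22).
The predictive distribution for the next observation is Lomax; its mean is β/(α−1) = 15.22/12.02 = 1.2662.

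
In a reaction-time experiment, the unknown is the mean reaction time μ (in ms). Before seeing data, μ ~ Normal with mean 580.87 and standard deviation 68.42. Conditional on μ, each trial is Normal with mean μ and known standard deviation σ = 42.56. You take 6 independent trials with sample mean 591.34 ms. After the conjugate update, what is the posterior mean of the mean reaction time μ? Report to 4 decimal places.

For Normal data with known variance σ², a Normal(μ₀, σ₀²) prior on μ is conjugate. Posterior precision = 1/σ₀² + n/σ²; posterior mean is the precision-weighted average of μ₀ and x̄.
n·x̄ = 6·591.34 = 3548.04.
σ₀² = 68.42² = 4681.2964, σ² = 42.56² = 1811.3536; σ² + n·σ₀² = 1811.3536 + 6·4681.2964 = 29899.132.
Posterior mean = (μ₀/σ₀² + n·x̄/σ²)/(1/σ₀² + n/σ²) = (σ²·μ₀ + σ₀²·n·x̄)/(σ² + n·σ₀²) = (1811.3536·580.87 + 4681.2964·3548.04)/29899.132 = 17661587.844688/29899.132 = 590.7057.

590.7057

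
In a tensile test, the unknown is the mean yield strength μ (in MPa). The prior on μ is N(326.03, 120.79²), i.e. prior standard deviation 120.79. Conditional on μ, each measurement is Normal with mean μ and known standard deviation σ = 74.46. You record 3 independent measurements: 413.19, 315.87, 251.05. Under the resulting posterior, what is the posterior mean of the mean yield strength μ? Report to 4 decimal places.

For Normal data with known variance σ², a Normal(μ₀, σ₀²) prior on μ is conjugate. Posterior precision = 1/σ₀² + n/σ²; posterior mean is the precision-weighted average of μ₀ and x̄.
Σxᵢ = 413.19 + 315.87 + 251.05 = 980.11, so n·x̄ = 980.11.
σ₀² = 120.79² = 14590.2241, σ² = 74.46² = 5544.2916; σ² + n·σ₀² = 5544.2916 + 3·14590.2241 = 49314.9639.
Posterior mean = (μ₀/σ₀² + n·x̄/σ²)/(1/σ₀² + n/σ²) = (σ²·μ₀ + σ₀²·n·x̄)/(σ² + n·σ₀²) = (5544.2916·326.03 + 14590.2241·980.11)/49314.9639 = 16107629.932999/49314.9639 = 326.6276.

326.6276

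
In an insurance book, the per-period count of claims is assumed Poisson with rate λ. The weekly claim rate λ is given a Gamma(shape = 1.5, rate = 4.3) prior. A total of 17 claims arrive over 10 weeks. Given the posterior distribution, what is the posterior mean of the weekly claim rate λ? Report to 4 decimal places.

1.2937

With a Gamma(shape α, rate β) prior, the Poisson likelihood is conjugate: the posterior is Gamma(α + ΣXᵢ, β + n).
Posterior: Gamma(α+S, β+n) = Gamma(1.5+17, 4.3+10) = Gamma(18.5, 14.3).
Posterior mean = α/β = 18.5/14.3 = 1.2937.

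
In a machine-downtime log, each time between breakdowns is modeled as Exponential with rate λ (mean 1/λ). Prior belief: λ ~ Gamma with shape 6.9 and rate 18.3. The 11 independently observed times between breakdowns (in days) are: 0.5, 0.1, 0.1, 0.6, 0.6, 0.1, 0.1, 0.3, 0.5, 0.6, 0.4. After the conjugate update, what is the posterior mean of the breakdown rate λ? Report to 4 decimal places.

With a Gamma(shape α, rate β) prior on the exponential rate λ, the posterior after n observations with total T = Σxᵢ is Gamma(α+n, β+T).
Sum of observations T = 3.9 days; n = 11.
Posterior: Gamma(6.9+11, 18.3+3.9) = Gamma(17.9, 22.2).
Posterior mean of λ = α/β = 17.9/22.2 = 0.8063.

0.8063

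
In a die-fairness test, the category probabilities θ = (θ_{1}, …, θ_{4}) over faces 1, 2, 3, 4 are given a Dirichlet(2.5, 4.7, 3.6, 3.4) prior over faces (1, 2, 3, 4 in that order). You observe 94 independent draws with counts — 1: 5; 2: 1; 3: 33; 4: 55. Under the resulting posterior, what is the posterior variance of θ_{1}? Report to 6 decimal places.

The Dirichlet prior is conjugate to the Multinomial likelihood: each posterior αⱼ = prior αⱼ + observed count nⱼ.
Posterior concentration: (7.5, 5.7, 36.6, 58.4), total = 108.2.
Var[θ_j] = α_j(Σα−α_j)/((Σα)²(Σα+1)) = 7.5·100.7/(108.2²·109.2) = 0.000591.

0.000591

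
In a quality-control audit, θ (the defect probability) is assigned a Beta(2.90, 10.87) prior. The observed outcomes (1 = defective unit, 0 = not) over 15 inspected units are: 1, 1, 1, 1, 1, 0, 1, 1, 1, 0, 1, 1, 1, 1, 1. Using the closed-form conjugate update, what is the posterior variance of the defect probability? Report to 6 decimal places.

The Beta prior is conjugate to a Binomial/Bernoulli likelihood; the update adds successes to α and failures to β.
Posterior: Beta(α+k, β+n−k) = Beta(2.90+13, 10.87+2) = Beta(15.90, 12.87).
Var = αβ/((α+β)²(α+β+1)) = 15.90·12.87/(28.77²·29.77) = 0.008305.

0.008305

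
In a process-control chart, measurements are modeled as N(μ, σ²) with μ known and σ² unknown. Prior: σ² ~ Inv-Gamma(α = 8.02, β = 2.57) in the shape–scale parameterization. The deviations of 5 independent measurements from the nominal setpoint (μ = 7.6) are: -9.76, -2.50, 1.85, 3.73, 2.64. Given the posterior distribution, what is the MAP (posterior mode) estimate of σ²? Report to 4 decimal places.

5.6837

With known mean μ and an Inverse-Gamma(α, β) prior on σ², the Normal likelihood is conjugate: posterior is Inv-Gamma(α + n/2, β + Σ(xᵢ−μ)²/2).
Σ(xᵢ−μ)² = (-9.76)² + (-2.50)² + (1.85)² + (3.73)² + (2.64)² = 125.8126.
Posterior: Inv-Gamma(8.02 + 5/2, 2.57 + 125.8126/2) = Inv-Gamma(10.52, 65.47630).
Mode = β/(α+1) = 65.47630/11.52 = 5.6837.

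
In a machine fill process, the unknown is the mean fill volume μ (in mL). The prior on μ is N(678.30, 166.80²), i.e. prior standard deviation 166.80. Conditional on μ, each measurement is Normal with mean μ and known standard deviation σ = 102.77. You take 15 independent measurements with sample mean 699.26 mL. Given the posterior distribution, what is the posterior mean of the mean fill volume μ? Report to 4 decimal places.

698.7426

For Normal data with known variance σ², a Normal(μ₀, σ₀²) prior on μ is conjugate. Posterior precision = 1/σ₀² + n/σ²; posterior mean is the precision-weighted average of μ₀ and x̄.
n·x̄ = 15·699.26 = 10488.9.
σ₀² = 166.80² = 27822.24, σ² = 102.77² = 10561.6729; σ² + n·σ₀² = 10561.6729 + 15·27822.24 = 427895.2729.
Posterior mean = (μ₀/σ₀² + n·x̄/σ²)/(1/σ₀² + n/σ²) = (σ²·μ₀ + σ₀²·n·x̄)/(σ² + n·σ₀²) = (10561.6729·678.30 + 27822.24·10488.9)/427895.2729 = 298988675.86407/427895.2729 = 698.7426.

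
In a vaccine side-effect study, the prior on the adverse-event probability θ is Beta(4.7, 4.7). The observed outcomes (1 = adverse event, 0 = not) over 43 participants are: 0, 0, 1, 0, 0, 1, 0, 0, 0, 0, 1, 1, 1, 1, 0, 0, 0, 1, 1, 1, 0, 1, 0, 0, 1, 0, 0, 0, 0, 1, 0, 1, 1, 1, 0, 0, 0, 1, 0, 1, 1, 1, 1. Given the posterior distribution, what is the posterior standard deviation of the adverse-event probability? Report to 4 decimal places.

0.0683

The Beta prior is conjugate to a Binomial/Bernoulli likelihood; the update adds successes to α and failures to β.
Posterior: Beta(α+k, β+n−k) = Beta(4.7+20, 4.7+23) = Beta(24.7, 27.7).
Var = αβ/((α+β)²(α+β+1)) = 24.7·27.7/(52.4²·53.4) = 0.00466630; SD = √0.00466630 = 0.0683.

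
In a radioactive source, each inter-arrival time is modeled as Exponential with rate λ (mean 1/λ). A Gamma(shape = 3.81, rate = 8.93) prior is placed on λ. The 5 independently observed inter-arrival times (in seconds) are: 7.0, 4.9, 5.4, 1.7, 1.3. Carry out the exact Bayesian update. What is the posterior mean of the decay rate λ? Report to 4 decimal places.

0.3014

With a Gamma(shape α, rate β) prior on the exponential rate λ, the posterior after n observations with total T = Σxᵢ is Gamma(α+n, β+T).
Sum of observations T = 20.3 seconds; n = 5.
Posterior: Gamma(3.81+5, 8.93+20.3) = Gamma(8.81, 29.23).
Posterior mean of λ = α/β = 8.81/29.23 = 0.3014.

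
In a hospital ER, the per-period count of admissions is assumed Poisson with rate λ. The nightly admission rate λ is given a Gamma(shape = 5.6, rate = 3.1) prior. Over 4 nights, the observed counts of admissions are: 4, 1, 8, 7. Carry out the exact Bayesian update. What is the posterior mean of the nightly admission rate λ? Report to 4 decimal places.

With a Gamma(shape α, rate β) prior, the Poisson likelihood is conjugate: the posterior is Gamma(α + ΣXᵢ, β + n).
Sum of counts S = 20 over n = 4 nights.
Posterior: Gamma(α+S, β+n) = Gamma(5.6+20, 3.1+4) = Gamma(25.6, 7.1).
Posterior mean = α/β = 25.6/7.1 = 3.6056.

3.6056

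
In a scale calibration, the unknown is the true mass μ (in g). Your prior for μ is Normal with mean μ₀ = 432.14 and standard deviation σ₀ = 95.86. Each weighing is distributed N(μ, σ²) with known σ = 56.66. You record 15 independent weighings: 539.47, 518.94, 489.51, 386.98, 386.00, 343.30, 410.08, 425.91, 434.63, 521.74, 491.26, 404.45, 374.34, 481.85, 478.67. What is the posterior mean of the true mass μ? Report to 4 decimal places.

445.4976

For Normal data with known variance σ², a Normal(μ₀, σ₀²) prior on μ is conjugate. Posterior precision = 1/σ₀² + n/σ²; posterior mean is the precision-weighted average of μ₀ and x̄.
Σxᵢ = 539.47 + 518.94 + 489.51 + 386.98 + 386.00 + 343.30 + 410.08 + 425.91 + 434.63 + 521.74 + 491.26 + 404.45 + 374.34 + 481.85 + 478.67 = 6687.13, so n·x̄ = 6687.13.
σ₀² = 95.86² = 9189.1396, σ² = 56.66² = 3210.3556; σ² + n·σ₀² = 3210.3556 + 15·9189.1396 = 141047.4496.
Posterior mean = (μ₀/σ₀² + n·x̄/σ²)/(1/σ₀² + n/σ²) = (σ²·μ₀ + σ₀²·n·x̄)/(σ² + n·σ₀²) = (3210.3556·432.14 + 9189.1396·6687.13)/141047.4496 = 62836294.162332/141047.4496 = 445.4976.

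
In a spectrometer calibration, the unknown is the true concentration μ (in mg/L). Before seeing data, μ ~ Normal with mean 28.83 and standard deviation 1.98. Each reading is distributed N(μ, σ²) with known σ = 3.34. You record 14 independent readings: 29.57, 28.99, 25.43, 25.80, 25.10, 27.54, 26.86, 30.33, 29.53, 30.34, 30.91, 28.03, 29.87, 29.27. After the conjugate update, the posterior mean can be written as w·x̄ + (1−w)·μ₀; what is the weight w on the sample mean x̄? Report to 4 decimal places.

For Normal data with known variance σ², a Normal(μ₀, σ₀²) prior on μ is conjugate. Posterior precision = 1/σ₀² + n/σ²; posterior mean is the precision-weighted average of μ₀ and x̄.
σ₀² = 1.98² = 3.9204, σ² = 3.34² = 11.1556. Prior precision 1/σ₀² = 1/3.9204; data precision n/σ² = 14/11.1556.
w = (n/σ²)/(1/σ₀² + n/σ²) = n·σ₀²/(σ² + n·σ₀²) = 14·3.9204/(11.1556 + 14·3.9204) = 54.8856/66.0412 = 0.8311.

0.8311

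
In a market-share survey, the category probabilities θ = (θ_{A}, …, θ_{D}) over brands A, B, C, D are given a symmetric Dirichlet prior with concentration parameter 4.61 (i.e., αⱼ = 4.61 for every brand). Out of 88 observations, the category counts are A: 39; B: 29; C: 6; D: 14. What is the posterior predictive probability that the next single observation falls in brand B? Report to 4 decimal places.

The Dirichlet prior is conjugate to the Multinomial likelihood: each posterior αⱼ = prior αⱼ + observed count nⱼ.
Posterior concentration: (43.61, 33.61, 10.61, 18.61), total = 106.44.
P(next = B | data) = α_{B}/Σα = 0.3158.

0.3158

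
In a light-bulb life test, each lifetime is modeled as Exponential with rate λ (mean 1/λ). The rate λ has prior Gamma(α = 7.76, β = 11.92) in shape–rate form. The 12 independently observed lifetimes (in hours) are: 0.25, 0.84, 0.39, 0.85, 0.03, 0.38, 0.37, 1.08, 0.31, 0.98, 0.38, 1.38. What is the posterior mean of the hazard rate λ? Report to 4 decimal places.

1.0313

With a Gamma(shape α, rate β) prior on the exponential rate λ, the posterior after n observations with total T = Σxᵢ is Gamma(α+n, β+T).
Sum of observations T = 7.24 hours; n = 12.
Posterior: Gamma(7.76+12, 11.92+7.24) = Gamma(19.76, 19.16).
Posterior mean of λ = α/β = 19.76/19.16 = 1.0313.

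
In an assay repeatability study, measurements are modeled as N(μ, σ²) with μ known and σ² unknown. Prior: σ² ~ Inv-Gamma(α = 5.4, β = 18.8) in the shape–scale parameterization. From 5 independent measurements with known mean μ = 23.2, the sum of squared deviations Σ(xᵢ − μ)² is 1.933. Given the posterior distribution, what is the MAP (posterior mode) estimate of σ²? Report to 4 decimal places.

2.2210

With known mean μ and an Inverse-Gamma(α, β) prior on σ², the Normal likelihood is conjugate: posterior is Inv-Gamma(α + n/2, β + Σ(xᵢ−μ)²/2).
Posterior: Inv-Gamma(5.4 + 5/2, 18.8 + 1.933/2) = Inv-Gamma(7.90, 19.7665).
Mode = β/(α+1) = 19.7665/8.90 = 2.2210.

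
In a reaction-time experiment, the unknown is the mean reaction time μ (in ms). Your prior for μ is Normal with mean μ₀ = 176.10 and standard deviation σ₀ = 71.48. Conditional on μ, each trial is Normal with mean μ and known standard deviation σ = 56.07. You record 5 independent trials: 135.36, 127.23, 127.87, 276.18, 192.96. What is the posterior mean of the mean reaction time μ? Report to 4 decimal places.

For Normal data with known variance σ², a Normal(μ₀, σ₀²) prior on μ is conjugate. Posterior precision = 1/σ₀² + n/σ²; posterior mean is the precision-weighted average of μ₀ and x̄.
Σxᵢ = 135.36 + 127.23 + 127.87 + 276.18 + 192.96 = 859.6, so n·x̄ = 859.6.
σ₀² = 71.48² = 5109.3904, σ² = 56.07² = 3143.8449; σ² + n·σ₀² = 3143.8449 + 5·5109.3904 = 28690.7969.
Posterior mean = (μ₀/σ₀² + n·x̄/σ²)/(1/σ₀² + n/σ²) = (σ²·μ₀ + σ₀²·n·x̄)/(σ² + n·σ₀²) = (3143.8449·176.10 + 5109.3904·859.6)/28690.7969 = 4945663.07473/28690.7969 = 172.3780.

172.3780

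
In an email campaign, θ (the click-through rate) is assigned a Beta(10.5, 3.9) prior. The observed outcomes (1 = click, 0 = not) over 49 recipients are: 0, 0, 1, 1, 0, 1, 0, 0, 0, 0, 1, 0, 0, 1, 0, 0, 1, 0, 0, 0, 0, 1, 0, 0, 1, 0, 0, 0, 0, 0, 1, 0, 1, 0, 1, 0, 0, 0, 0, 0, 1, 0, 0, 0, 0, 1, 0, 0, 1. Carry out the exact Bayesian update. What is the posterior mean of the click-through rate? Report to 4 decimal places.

The Beta prior is conjugate to a Binomial/Bernoulli likelihood; the update adds successes to α and failures to β.
Posterior: Beta(α+k, β+n−k) = Beta(10.5+14, 3.9+35) = Beta(24.5, 38.9).
Posterior mean = α/(α+β) = 24.5/63.4 = 0.3864.

0.3864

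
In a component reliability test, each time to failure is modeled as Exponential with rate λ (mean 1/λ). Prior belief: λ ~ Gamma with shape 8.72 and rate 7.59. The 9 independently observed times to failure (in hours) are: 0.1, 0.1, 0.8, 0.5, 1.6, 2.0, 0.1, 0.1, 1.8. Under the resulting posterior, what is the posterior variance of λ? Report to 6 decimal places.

0.082115

With a Gamma(shape α, rate β) prior on the exponential rate λ, the posterior after n observations with total T = Σxᵢ is Gamma(α+n, β+T).
Sum of observations T = 7.1 hours; n = 9.
Posterior: Gamma(8.72+9, 7.59+7.1) = Gamma(17.72, 14.69).
Var = α/β² = 0.082115.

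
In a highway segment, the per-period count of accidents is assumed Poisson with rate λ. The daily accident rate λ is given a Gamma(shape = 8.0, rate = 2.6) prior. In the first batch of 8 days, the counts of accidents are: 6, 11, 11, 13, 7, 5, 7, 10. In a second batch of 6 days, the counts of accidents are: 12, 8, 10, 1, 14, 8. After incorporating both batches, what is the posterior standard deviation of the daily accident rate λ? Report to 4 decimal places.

0.6895

With a Gamma(shape α, rate β) prior, the Poisson likelihood is conjugate: the posterior is Gamma(α + ΣXᵢ, β + n).
Batch 1: sum of counts S = 70 over n = 8 days.
After batch 1: Gamma(α+S, β+n) = Gamma(8.0+70, 2.6+8) = Gamma(78.0, 10.6).
Batch 2: sum of counts S = 53 over n = 6 days.
After batch 2: Gamma(α+S, β+n) = Gamma(78.0+53, 10.6+6) = Gamma(131.0, 16.6).
SD = √α/β = √131.0/16.6 = 0.6895.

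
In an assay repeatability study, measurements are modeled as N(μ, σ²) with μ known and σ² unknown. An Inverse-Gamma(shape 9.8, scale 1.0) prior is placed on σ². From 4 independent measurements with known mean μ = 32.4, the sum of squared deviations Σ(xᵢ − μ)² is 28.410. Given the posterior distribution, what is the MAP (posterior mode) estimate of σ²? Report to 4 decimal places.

With known mean μ and an Inverse-Gamma(α, β) prior on σ², the Normal likelihood is conjugate: posterior is Inv-Gamma(α + n/2, β + Σ(xᵢ−μ)²/2).
Posterior: Inv-Gamma(9.8 + 4/2, 1.0 + 28.410/2) = Inv-Gamma(11.80, 15.2050).
Mode = β/(α+1) = 15.2050/12.80 = 1.1879.

1.1879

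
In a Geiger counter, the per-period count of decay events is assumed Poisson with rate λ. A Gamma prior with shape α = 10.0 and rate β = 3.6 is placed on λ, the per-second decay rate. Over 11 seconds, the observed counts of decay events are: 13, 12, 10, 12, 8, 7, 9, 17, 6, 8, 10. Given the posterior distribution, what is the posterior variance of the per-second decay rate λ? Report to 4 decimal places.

0.5723

With a Gamma(shape α, rate β) prior, the Poisson likelihood is conjugate: the posterior is Gamma(α + ΣXᵢ, β + n).
Sum of counts S = 112 over n = 11 seconds.
Posterior: Gamma(α+S, β+n) = Gamma(10.0+112, 3.6+11) = Gamma(122.0, 14.6).
Var = α/β² = 122.0/14.6² = 0.5723.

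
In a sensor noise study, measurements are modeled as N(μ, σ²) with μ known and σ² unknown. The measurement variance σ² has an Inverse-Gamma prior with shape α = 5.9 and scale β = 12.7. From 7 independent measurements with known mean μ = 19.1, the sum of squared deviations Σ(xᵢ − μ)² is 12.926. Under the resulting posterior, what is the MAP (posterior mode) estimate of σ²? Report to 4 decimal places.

With known mean μ and an Inverse-Gamma(α, β) prior on σ², the Normal likelihood is conjugate: posterior is Inv-Gamma(α + n/2, β + Σ(xᵢ−μ)²/2).
Posterior: Inv-Gamma(5.9 + 7/2, 12.7 + 12.926/2) = Inv-Gamma(9.40, 19.1630).
Mode = β/(α+1) = 19.1630/10.40 = 1.8426.

1.8426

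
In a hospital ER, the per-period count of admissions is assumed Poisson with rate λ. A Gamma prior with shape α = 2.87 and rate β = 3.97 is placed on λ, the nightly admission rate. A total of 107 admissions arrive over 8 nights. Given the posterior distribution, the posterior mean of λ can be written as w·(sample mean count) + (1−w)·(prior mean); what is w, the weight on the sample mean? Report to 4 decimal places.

0.6683

With a Gamma(shape α, rate β) prior, the Poisson likelihood is conjugate: the posterior is Gamma(α + ΣXᵢ, β + n).
Posterior mean = (α₀+S)/(β₀+n) = [n/(β₀+n)]·(S/n) + [β₀/(β₀+n)]·(α₀/β₀), so only n and β₀ enter the weight.
Weight on data w = n/(β₀+n) = 8/(3.97+8) = 8/11.97 = 0.6683.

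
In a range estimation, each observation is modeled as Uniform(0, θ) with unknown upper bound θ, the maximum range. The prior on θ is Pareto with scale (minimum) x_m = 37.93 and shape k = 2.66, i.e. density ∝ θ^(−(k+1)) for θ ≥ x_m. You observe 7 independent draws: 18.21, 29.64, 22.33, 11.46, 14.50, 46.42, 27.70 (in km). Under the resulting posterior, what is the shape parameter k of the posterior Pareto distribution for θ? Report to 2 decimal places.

A Pareto(scale x_m, shape k) prior on the upper bound θ of Uniform(0, θ) is conjugate: posterior is Pareto(max(x_m, max xᵢ), k + n).
Sample maximum = 46.42; prior scale x_m = 37.93 → posterior scale = max = 46.42.
Posterior shape = 2.66 + 7 = 9.66.
Posterior shape k = 9.66.

9.66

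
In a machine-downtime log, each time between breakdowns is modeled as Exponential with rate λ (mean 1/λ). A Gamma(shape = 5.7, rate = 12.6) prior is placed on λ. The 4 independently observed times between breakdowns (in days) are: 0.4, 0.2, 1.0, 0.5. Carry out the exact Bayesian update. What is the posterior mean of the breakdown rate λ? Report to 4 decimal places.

0.6599

With a Gamma(shape α, rate β) prior on the exponential rate λ, the posterior after n observations with total T = Σxᵢ is Gamma(α+n, β+T).
Sum of observations T = 2.1 days; n = 4.
Posterior: Gamma(5.7+4, 12.6+2.1) = Gamma(9.7, 14.7).
Posterior mean of λ = α/β = 9.7/14.7 = 0.6599.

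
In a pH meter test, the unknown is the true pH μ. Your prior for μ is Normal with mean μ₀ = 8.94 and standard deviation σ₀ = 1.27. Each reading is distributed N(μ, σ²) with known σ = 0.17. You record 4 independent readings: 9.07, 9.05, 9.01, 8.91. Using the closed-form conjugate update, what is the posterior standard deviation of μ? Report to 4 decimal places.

For Normal data with known variance σ², a Normal(μ₀, σ₀²) prior on μ is conjugate. Posterior precision = 1/σ₀² + n/σ²; posterior mean is the precision-weighted average of μ₀ and x̄.
σ₀² = 1.27² = 1.6129, σ² = 0.17² = 0.0289; σ² + n·σ₀² = 0.0289 + 4·1.6129 = 6.4805.
Posterior precision = 1/σ₀² + n/σ² = 1/1.6129 + 4/0.0289 = (σ² + n·σ₀²)/(σ₀²σ²) = 6.4805/(1.6129·0.0289); posterior variance σₙ² = σ₀²σ²/(σ² + n·σ₀²) = 1.6129·0.0289/6.4805 = 0.007193.
Posterior SD = √σₙ² = √(1.6129·0.0289/6.4805) = 0.0848.

0.0848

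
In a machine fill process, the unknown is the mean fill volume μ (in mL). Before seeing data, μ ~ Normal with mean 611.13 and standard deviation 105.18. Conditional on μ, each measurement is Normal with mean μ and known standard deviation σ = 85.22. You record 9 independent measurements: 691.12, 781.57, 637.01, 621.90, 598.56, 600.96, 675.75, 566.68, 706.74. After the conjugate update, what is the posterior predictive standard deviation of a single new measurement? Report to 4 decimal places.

89.5239

For Normal data with known variance σ², a Normal(μ₀, σ₀²) prior on μ is conjugate. Posterior precision = 1/σ₀² + n/σ²; posterior mean is the precision-weighted average of μ₀ and x̄.
σ₀² = 105.18² = 11062.8324, σ² = 85.22² = 7262.4484; σ² + n·σ₀² = 7262.4484 + 9·11062.8324 = 106827.94.
Posterior precision = 1/σ₀² + n/σ² = 1/11062.8324 + 9/7262.4484 = (σ² + n·σ₀²)/(σ₀²σ²) = 106827.94/(11062.8324·7262.4484); posterior variance σₙ² = σ₀²σ²/(σ² + n·σ₀²) = 11062.8324·7262.4484/106827.94 = 752.080864.
Predictive variance for one new observation = σₙ² + σ² = 11062.8324·7262.4484/106827.94 + 7262.4484 = σ²·(σ₀² + 106827.94)/106827.94 = 7262.4484·117890.7724/106827.94 = 8014.529264; SD = √(7262.4484·117890.7724/106827.94) = 89.5239.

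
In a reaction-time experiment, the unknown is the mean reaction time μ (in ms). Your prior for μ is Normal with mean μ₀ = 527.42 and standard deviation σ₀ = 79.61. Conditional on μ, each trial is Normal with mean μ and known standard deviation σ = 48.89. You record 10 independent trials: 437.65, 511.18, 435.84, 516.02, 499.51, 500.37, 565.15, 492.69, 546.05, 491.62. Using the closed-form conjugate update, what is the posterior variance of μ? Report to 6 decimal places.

For Normal data with known variance σ², a Normal(μ₀, σ₀²) prior on μ is conjugate. Posterior precision = 1/σ₀² + n/σ²; posterior mean is the precision-weighted average of μ₀ and x̄.
σ₀² = 79.61² = 6337.7521, σ² = 48.89² = 2390.2321; σ² + n·σ₀² = 2390.2321 + 10·6337.7521 = 65767.7531.
Posterior precision = 1/σ₀² + n/σ² = 1/6337.7521 + 10/2390.2321 = (σ² + n·σ₀²)/(σ₀²σ²) = 65767.7531/(6337.7521·2390.2321); posterior variance σₙ² = σ₀²σ²/(σ² + n·σ₀²) = 6337.7521·2390.2321/65767.7531 = 230.336264.

230.336264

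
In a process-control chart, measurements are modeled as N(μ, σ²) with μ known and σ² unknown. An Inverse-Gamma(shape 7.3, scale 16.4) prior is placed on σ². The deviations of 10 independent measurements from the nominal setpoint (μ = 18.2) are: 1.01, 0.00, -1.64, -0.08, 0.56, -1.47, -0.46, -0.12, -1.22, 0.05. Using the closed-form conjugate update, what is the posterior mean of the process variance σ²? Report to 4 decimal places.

1.8012

With known mean μ and an Inverse-Gamma(α, β) prior on σ², the Normal likelihood is conjugate: posterior is Inv-Gamma(α + n/2, β + Σ(xᵢ−μ)²/2).
Σ(xᵢ−μ)² = (1.01)² + (0.00)² + (-1.64)² + (-0.08)² + (0.56)² + (-1.47)² + (-0.46)² + (-0.12)² + (-1.22)² + (0.05)² = 7.9075.
Posterior: Inv-Gamma(7.3 + 10/2, 16.4 + 7.9075/2) = Inv-Gamma(12.30, 20.35375).
E[σ²|data] = β/(α−1) = 20.35375/11.30 = 1.8012.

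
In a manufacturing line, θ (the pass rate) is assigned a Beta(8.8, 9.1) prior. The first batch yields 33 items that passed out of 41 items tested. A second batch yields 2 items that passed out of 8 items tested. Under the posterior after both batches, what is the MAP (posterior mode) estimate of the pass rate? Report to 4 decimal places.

0.6595

The Beta prior is conjugate to a Binomial/Bernoulli likelihood; the update adds successes to α and failures to β.
After batch 1: Beta(8.8+33, 9.1+8) = Beta(41.8, 17.1).
After batch 2: Beta(41.8+2, 17.1+6) = Beta(43.8, 23.1).
Mode of Beta(a,b) for a,b>1 is (a−1)/(a+b−2) = 42.8/64.9 = 0.6595.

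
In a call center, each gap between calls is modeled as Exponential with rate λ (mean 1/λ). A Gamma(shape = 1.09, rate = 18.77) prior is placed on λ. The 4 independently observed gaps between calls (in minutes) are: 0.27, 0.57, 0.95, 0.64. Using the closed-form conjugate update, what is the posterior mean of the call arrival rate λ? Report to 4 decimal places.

0.2401

With a Gamma(shape α, rate β) prior on the exponential rate λ, the posterior after n observations with total T = Σxᵢ is Gamma(α+n, β+T).
Sum of observations T = 2.43 minutes; n = 4.
Posterior: Gamma(1.09+4, 18.77+2.43) = Gamma(5.09, 21.20).
Posterior mean of λ = α/β = 5.09/21.20 = 0.2401.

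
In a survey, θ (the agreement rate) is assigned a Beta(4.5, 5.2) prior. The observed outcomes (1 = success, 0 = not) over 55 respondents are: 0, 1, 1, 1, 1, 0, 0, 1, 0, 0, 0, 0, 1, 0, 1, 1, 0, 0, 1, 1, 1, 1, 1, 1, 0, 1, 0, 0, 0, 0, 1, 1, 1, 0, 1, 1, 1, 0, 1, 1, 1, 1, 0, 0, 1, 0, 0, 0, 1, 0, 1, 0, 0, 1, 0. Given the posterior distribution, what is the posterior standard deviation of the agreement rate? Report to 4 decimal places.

The Beta prior is conjugate to a Binomial/Bernoulli likelihood; the update adds successes to α and failures to β.
Posterior: Beta(α+k, β+n−k) = Beta(4.5+29, 5.2+26) = Beta(33.5, 31.2).
Var = αβ/((α+β)²(α+β+1)) = 33.5·31.2/(64.7²·65.7) = 0.00380037; SD = √0.00380037 = 0.0616.

0.0616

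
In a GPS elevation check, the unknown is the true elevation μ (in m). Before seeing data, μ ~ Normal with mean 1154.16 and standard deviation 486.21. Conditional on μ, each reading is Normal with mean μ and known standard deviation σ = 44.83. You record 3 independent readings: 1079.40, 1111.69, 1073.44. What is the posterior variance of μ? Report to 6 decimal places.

668.016611

For Normal data with known variance σ², a Normal(μ₀, σ₀²) prior on μ is conjugate. Posterior precision = 1/σ₀² + n/σ²; posterior mean is the precision-weighted average of μ₀ and x̄.
σ₀² = 486.21² = 236400.1641, σ² = 44.83² = 2009.7289; σ² + n·σ₀² = 2009.7289 + 3·236400.1641 = 711210.2212.
Posterior precision = 1/σ₀² + n/σ² = 1/236400.1641 + 3/2009.7289 = (σ² + n·σ₀²)/(σ₀²σ²) = 711210.2212/(236400.1641·2009.7289); posterior variance σₙ² = σ₀²σ²/(σ² + n·σ₀²) = 236400.1641·2009.7289/711210.2212 = 668.016611.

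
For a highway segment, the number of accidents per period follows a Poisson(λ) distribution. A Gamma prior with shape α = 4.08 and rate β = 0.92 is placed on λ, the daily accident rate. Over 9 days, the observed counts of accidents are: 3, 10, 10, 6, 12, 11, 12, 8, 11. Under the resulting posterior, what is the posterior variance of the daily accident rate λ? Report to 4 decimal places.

With a Gamma(shape α, rate β) prior, the Poisson likelihood is conjugate: the posterior is Gamma(α + ΣXᵢ, β + n).
Sum of counts S = 83 over n = 9 days.
Posterior: Gamma(α+S, β+n) = Gamma(4.08+83, 0.92+9) = Gamma(87.08, 9.92).
Var = α/β² = 87.08/9.92² = 0.8849.

0.8849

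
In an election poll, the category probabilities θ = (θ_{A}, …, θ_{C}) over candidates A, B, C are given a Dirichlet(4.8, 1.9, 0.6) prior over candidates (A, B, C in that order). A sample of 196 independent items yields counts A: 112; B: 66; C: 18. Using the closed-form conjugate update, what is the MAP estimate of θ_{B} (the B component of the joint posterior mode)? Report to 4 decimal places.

The Dirichlet prior is conjugate to the Multinomial likelihood: each posterior αⱼ = prior αⱼ + observed count nⱼ.
Posterior concentration: (116.8, 67.9, 18.6), total = 203.3.
Joint mode component: (α_{B}−1)/(Σα−K) = 66.9/200.3 = 0.3340.

0.3340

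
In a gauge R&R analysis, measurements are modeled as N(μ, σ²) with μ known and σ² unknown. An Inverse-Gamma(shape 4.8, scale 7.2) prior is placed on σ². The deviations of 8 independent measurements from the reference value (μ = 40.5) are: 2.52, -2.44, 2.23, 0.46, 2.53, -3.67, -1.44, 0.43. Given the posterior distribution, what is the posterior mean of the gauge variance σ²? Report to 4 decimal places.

3.4626

With known mean μ and an Inverse-Gamma(α, β) prior on σ², the Normal likelihood is conjugate: posterior is Inv-Gamma(α + n/2, β + Σ(xᵢ−μ)²/2).
Σ(xᵢ−μ)² = (2.52)² + (-2.44)² + (2.23)² + (0.46)² + (2.53)² + (-3.67)² + (-1.44)² + (0.43)² = 39.6168.
Posterior: Inv-Gamma(4.8 + 8/2, 7.2 + 39.6168/2) = Inv-Gamma(8.80, 27.00840).
E[σ²|data] = β/(α−1) = 27.00840/7.80 = 3.4626.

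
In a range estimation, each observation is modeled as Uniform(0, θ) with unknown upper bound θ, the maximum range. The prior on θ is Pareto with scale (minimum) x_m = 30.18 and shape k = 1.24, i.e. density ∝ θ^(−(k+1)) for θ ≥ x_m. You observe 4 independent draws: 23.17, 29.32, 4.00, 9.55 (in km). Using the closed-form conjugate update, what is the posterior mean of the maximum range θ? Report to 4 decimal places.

37.2979

A Pareto(scale x_m, shape k) prior on the upper bound θ of Uniform(0, θ) is conjugate: posterior is Pareto(max(x_m, max xᵢ), k + n).
Sample maximum = 29.32; prior scale x_m = 30.18 → posterior scale = max = 30.18.
Posterior shape = 1.24 + 4 = 5.24.
E[θ|data] = k·x_m/(k−1) = 5.24·30.18/4.24 = 37.2979.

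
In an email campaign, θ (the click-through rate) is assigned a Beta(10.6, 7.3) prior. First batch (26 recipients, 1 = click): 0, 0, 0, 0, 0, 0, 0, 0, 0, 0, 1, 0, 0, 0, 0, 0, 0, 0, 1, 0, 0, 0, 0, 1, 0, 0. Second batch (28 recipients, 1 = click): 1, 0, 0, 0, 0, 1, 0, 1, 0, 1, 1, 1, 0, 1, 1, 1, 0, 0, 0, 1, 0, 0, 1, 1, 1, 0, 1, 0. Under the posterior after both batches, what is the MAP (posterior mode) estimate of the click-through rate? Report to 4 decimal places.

0.3805

The Beta prior is conjugate to a Binomial/Bernoulli likelihood; the update adds successes to α and failures to β.
After batch 1: Beta(10.6+3, 7.3+23) = Beta(13.6, 30.3).
After batch 2: Beta(13.6+14, 30.3+14) = Beta(27.6, 44.3).
Mode of Beta(a,b) for a,b>1 is (a−1)/(a+b−2) = 26.6/69.9 = 0.3805.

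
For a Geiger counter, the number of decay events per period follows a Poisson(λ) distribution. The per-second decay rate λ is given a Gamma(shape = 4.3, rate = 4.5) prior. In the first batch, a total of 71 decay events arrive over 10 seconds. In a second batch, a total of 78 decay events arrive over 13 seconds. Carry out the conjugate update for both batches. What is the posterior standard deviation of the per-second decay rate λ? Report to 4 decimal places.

0.4502

With a Gamma(shape α, rate β) prior, the Poisson likelihood is conjugate: the posterior is Gamma(α + ΣXᵢ, β + n).
After batch 1: Gamma(α+S, β+n) = Gamma(4.3+71, 4.5+10) = Gamma(75.3, 14.5).
After batch 2: Gamma(α+S, β+n) = Gamma(75.3+78, 14.5+13) = Gamma(153.3, 27.5).
SD = √α/β = √153.3/27.5 = 0.4502.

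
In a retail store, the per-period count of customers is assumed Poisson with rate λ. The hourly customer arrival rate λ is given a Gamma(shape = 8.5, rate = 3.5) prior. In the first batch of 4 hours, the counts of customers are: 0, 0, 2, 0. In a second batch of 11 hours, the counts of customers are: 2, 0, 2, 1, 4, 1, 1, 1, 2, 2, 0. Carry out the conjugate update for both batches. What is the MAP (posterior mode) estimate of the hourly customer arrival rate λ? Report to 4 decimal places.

1.3784

With a Gamma(shape α, rate β) prior, the Poisson likelihood is conjugate: the posterior is Gamma(α + ΣXᵢ, β + n).
Batch 1: sum of counts S = 2 over n = 4 hours.
After batch 1: Gamma(α+S, β+n) = Gamma(8.5+2, 3.5+4) = Gamma(10.5, 7.5).
Batch 2: sum of counts S = 16 over n = 11 hours.
After batch 2: Gamma(α+S, β+n) = Gamma(10.5+16, 7.5+11) = Gamma(26.5, 18.5).
Mode of Gamma(α,β) for α≥1 is (α−1)/β = 25.5/18.5 = 1.3784.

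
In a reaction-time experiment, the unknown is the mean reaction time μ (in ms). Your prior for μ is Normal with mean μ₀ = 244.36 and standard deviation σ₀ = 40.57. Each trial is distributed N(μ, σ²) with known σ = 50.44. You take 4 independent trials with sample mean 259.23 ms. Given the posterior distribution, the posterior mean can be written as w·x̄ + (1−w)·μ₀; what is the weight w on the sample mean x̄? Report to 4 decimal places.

0.7213

For Normal data with known variance σ², a Normal(μ₀, σ₀²) prior on μ is conjugate. Posterior precision = 1/σ₀² + n/σ²; posterior mean is the precision-weighted average of μ₀ and x̄.
σ₀² = 40.57² = 1645.9249, σ² = 50.44² = 2544.1936. Prior precision 1/σ₀² = 1/1645.9249; data precision n/σ² = 4/2544.1936.
w = (n/σ²)/(1/σ₀² + n/σ²) = n·σ₀²/(σ² + n·σ₀²) = 4·1645.9249/(2544.1936 + 4·1645.9249) = 6583.6996/9127.8932 = 0.7213.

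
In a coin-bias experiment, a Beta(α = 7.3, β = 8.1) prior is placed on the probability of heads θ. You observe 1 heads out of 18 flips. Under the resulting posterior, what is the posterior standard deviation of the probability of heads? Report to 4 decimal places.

0.0737

The Beta prior is conjugate to a Binomial/Bernoulli likelihood; the update adds successes to α and failures to β.
Posterior: Beta(α+k, β+n−k) = Beta(7.3+1, 8.1+17) = Beta(8.3, 25.1).
Var = αβ/((α+β)²(α+β+1)) = 8.3·25.1/(33.4²·34.4) = 0.00542876; SD = √0.00542876 = 0.0737.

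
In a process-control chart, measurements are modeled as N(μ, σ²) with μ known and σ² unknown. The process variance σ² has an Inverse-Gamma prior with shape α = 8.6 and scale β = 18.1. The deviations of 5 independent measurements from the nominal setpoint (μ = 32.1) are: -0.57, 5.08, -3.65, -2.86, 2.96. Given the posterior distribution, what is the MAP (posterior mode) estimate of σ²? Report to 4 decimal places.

With known mean μ and an Inverse-Gamma(α, β) prior on σ², the Normal likelihood is conjugate: posterior is Inv-Gamma(α + n/2, β + Σ(xᵢ−μ)²/2).
Σ(xᵢ−μ)² = (-0.57)² + (5.08)² + (-3.65)² + (-2.86)² + (2.96)² = 56.3950.
Posterior: Inv-Gamma(8.6 + 5/2, 18.1 + 56.3950/2) = Inv-Gamma(11.10, 46.29750).
Mode = β/(α+1) = 46.29750/12.10 = 3.8262.

3.8262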